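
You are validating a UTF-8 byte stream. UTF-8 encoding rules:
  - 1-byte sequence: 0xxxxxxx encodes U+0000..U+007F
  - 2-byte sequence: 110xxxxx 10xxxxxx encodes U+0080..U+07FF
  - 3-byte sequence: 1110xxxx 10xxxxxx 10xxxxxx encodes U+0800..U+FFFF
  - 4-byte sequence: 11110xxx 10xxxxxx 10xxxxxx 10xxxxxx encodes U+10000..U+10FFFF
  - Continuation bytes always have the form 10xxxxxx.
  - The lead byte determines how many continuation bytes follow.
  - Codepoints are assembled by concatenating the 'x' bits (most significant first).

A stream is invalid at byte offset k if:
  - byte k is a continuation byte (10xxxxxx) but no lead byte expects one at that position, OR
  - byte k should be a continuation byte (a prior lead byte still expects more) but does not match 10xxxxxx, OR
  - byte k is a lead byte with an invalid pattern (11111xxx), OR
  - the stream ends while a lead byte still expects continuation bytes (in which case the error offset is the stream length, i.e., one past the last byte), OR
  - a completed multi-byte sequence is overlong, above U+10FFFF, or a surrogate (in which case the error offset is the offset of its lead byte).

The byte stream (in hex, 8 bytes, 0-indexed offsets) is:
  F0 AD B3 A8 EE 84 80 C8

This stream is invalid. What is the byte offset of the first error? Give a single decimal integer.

Answer: 8

Derivation:
Byte[0]=F0: 4-byte lead, need 3 cont bytes. acc=0x0
Byte[1]=AD: continuation. acc=(acc<<6)|0x2D=0x2D
Byte[2]=B3: continuation. acc=(acc<<6)|0x33=0xB73
Byte[3]=A8: continuation. acc=(acc<<6)|0x28=0x2DCE8
Completed: cp=U+2DCE8 (starts at byte 0)
Byte[4]=EE: 3-byte lead, need 2 cont bytes. acc=0xE
Byte[5]=84: continuation. acc=(acc<<6)|0x04=0x384
Byte[6]=80: continuation. acc=(acc<<6)|0x00=0xE100
Completed: cp=U+E100 (starts at byte 4)
Byte[7]=C8: 2-byte lead, need 1 cont bytes. acc=0x8
Byte[8]: stream ended, expected continuation. INVALID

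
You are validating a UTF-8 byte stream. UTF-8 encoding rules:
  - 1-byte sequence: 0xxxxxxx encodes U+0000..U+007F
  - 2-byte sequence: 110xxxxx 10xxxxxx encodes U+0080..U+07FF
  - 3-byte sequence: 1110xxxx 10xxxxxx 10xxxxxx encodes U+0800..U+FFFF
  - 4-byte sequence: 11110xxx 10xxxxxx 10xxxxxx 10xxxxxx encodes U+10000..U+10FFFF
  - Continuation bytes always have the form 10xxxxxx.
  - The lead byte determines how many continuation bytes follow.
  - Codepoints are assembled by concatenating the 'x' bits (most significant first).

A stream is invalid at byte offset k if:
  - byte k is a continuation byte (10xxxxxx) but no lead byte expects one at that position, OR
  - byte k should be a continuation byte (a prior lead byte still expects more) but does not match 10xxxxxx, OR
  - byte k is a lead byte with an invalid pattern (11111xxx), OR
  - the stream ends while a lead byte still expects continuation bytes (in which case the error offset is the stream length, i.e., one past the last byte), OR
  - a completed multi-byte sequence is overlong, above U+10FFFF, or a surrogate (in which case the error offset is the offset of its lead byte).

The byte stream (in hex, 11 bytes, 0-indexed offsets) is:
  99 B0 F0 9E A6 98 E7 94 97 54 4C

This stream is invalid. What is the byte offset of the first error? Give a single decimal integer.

Byte[0]=99: INVALID lead byte (not 0xxx/110x/1110/11110)

Answer: 0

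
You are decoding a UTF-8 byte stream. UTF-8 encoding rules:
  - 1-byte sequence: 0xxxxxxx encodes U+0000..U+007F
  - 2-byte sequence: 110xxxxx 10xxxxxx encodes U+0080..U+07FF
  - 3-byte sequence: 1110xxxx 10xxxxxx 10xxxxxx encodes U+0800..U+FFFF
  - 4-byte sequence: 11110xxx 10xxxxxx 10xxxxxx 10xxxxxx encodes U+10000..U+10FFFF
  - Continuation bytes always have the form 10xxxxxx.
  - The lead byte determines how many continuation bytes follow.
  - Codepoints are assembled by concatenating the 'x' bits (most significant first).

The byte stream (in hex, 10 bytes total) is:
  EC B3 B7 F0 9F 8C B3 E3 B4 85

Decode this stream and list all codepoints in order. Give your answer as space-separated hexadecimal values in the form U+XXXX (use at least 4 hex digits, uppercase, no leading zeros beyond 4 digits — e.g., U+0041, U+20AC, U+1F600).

Byte[0]=EC: 3-byte lead, need 2 cont bytes. acc=0xC
Byte[1]=B3: continuation. acc=(acc<<6)|0x33=0x333
Byte[2]=B7: continuation. acc=(acc<<6)|0x37=0xCCF7
Completed: cp=U+CCF7 (starts at byte 0)
Byte[3]=F0: 4-byte lead, need 3 cont bytes. acc=0x0
Byte[4]=9F: continuation. acc=(acc<<6)|0x1F=0x1F
Byte[5]=8C: continuation. acc=(acc<<6)|0x0C=0x7CC
Byte[6]=B3: continuation. acc=(acc<<6)|0x33=0x1F333
Completed: cp=U+1F333 (starts at byte 3)
Byte[7]=E3: 3-byte lead, need 2 cont bytes. acc=0x3
Byte[8]=B4: continuation. acc=(acc<<6)|0x34=0xF4
Byte[9]=85: continuation. acc=(acc<<6)|0x05=0x3D05
Completed: cp=U+3D05 (starts at byte 7)

Answer: U+CCF7 U+1F333 U+3D05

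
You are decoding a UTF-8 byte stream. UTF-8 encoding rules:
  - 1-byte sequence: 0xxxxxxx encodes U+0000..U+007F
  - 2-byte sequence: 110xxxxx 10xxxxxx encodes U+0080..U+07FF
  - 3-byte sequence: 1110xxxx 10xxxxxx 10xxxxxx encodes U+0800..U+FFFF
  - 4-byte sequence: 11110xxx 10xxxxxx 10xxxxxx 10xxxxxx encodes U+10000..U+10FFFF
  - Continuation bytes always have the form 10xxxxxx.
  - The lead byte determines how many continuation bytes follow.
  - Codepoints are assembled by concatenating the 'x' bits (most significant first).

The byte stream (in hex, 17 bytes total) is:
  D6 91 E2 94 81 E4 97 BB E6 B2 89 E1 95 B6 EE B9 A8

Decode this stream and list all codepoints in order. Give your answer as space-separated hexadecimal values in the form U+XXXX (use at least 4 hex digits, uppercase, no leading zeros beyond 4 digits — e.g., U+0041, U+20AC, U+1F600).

Answer: U+0591 U+2501 U+45FB U+6C89 U+1576 U+EE68

Derivation:
Byte[0]=D6: 2-byte lead, need 1 cont bytes. acc=0x16
Byte[1]=91: continuation. acc=(acc<<6)|0x11=0x591
Completed: cp=U+0591 (starts at byte 0)
Byte[2]=E2: 3-byte lead, need 2 cont bytes. acc=0x2
Byte[3]=94: continuation. acc=(acc<<6)|0x14=0x94
Byte[4]=81: continuation. acc=(acc<<6)|0x01=0x2501
Completed: cp=U+2501 (starts at byte 2)
Byte[5]=E4: 3-byte lead, need 2 cont bytes. acc=0x4
Byte[6]=97: continuation. acc=(acc<<6)|0x17=0x117
Byte[7]=BB: continuation. acc=(acc<<6)|0x3B=0x45FB
Completed: cp=U+45FB (starts at byte 5)
Byte[8]=E6: 3-byte lead, need 2 cont bytes. acc=0x6
Byte[9]=B2: continuation. acc=(acc<<6)|0x32=0x1B2
Byte[10]=89: continuation. acc=(acc<<6)|0x09=0x6C89
Completed: cp=U+6C89 (starts at byte 8)
Byte[11]=E1: 3-byte lead, need 2 cont bytes. acc=0x1
Byte[12]=95: continuation. acc=(acc<<6)|0x15=0x55
Byte[13]=B6: continuation. acc=(acc<<6)|0x36=0x1576
Completed: cp=U+1576 (starts at byte 11)
Byte[14]=EE: 3-byte lead, need 2 cont bytes. acc=0xE
Byte[15]=B9: continuation. acc=(acc<<6)|0x39=0x3B9
Byte[16]=A8: continuation. acc=(acc<<6)|0x28=0xEE68
Completed: cp=U+EE68 (starts at byte 14)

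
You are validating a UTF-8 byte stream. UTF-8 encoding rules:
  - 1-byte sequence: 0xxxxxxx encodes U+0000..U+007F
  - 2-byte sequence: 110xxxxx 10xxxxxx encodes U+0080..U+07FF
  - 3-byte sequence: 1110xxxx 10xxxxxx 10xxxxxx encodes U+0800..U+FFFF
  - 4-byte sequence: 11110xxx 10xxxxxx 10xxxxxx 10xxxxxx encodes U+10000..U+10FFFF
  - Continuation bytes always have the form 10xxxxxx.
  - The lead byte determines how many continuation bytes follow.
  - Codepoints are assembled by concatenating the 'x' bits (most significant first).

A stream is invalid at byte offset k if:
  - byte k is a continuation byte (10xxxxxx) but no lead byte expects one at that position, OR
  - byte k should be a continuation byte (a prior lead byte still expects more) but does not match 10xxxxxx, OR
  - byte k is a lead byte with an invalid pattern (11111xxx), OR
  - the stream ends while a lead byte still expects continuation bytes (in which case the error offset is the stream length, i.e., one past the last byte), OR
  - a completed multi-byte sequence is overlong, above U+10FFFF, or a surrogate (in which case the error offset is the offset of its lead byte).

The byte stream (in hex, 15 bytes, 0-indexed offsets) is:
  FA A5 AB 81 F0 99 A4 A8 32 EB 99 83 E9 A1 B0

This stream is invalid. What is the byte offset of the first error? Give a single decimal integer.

Byte[0]=FA: INVALID lead byte (not 0xxx/110x/1110/11110)

Answer: 0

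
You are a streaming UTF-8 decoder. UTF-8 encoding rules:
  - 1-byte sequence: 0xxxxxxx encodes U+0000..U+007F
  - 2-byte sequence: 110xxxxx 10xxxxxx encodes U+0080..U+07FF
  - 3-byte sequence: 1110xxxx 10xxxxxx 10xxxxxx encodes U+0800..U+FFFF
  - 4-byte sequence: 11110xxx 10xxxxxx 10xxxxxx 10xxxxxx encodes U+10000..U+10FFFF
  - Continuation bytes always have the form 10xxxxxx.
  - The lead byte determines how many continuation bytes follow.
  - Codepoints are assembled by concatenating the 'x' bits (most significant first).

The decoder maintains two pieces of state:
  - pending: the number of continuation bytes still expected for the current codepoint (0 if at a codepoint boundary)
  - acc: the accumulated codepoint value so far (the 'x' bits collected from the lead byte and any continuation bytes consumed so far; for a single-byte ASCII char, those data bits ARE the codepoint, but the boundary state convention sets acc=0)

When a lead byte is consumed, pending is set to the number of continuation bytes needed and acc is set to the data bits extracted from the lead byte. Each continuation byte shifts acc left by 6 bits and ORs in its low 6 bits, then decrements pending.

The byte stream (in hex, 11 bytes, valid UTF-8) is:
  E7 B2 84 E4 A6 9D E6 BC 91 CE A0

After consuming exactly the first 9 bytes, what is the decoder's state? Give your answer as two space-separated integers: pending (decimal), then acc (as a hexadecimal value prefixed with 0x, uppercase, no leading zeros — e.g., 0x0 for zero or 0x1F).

Answer: 0 0x6F11

Derivation:
Byte[0]=E7: 3-byte lead. pending=2, acc=0x7
Byte[1]=B2: continuation. acc=(acc<<6)|0x32=0x1F2, pending=1
Byte[2]=84: continuation. acc=(acc<<6)|0x04=0x7C84, pending=0
Byte[3]=E4: 3-byte lead. pending=2, acc=0x4
Byte[4]=A6: continuation. acc=(acc<<6)|0x26=0x126, pending=1
Byte[5]=9D: continuation. acc=(acc<<6)|0x1D=0x499D, pending=0
Byte[6]=E6: 3-byte lead. pending=2, acc=0x6
Byte[7]=BC: continuation. acc=(acc<<6)|0x3C=0x1BC, pending=1
Byte[8]=91: continuation. acc=(acc<<6)|0x11=0x6F11, pending=0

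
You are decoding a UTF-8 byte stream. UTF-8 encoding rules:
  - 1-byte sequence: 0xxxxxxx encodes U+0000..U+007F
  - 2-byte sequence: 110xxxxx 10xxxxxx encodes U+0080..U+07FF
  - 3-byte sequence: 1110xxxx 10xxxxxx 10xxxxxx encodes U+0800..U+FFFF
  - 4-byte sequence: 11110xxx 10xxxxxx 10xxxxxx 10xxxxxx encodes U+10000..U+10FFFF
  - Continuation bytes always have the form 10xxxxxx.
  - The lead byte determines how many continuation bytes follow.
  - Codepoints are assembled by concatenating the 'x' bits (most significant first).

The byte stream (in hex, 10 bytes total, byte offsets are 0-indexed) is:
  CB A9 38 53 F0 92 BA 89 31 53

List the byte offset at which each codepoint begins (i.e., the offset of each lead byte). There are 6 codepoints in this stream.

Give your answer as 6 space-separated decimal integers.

Answer: 0 2 3 4 8 9

Derivation:
Byte[0]=CB: 2-byte lead, need 1 cont bytes. acc=0xB
Byte[1]=A9: continuation. acc=(acc<<6)|0x29=0x2E9
Completed: cp=U+02E9 (starts at byte 0)
Byte[2]=38: 1-byte ASCII. cp=U+0038
Byte[3]=53: 1-byte ASCII. cp=U+0053
Byte[4]=F0: 4-byte lead, need 3 cont bytes. acc=0x0
Byte[5]=92: continuation. acc=(acc<<6)|0x12=0x12
Byte[6]=BA: continuation. acc=(acc<<6)|0x3A=0x4BA
Byte[7]=89: continuation. acc=(acc<<6)|0x09=0x12E89
Completed: cp=U+12E89 (starts at byte 4)
Byte[8]=31: 1-byte ASCII. cp=U+0031
Byte[9]=53: 1-byte ASCII. cp=U+0053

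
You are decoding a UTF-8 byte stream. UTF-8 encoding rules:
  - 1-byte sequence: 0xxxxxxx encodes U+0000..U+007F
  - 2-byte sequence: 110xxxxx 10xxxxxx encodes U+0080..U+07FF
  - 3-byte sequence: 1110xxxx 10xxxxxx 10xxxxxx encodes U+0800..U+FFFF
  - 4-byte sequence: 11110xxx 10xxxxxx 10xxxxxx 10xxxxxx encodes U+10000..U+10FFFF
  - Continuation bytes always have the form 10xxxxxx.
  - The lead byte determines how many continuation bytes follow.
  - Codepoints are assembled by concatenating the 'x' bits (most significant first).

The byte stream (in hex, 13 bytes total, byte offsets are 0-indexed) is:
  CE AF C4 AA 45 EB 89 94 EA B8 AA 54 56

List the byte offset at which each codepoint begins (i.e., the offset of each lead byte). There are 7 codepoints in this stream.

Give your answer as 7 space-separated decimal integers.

Byte[0]=CE: 2-byte lead, need 1 cont bytes. acc=0xE
Byte[1]=AF: continuation. acc=(acc<<6)|0x2F=0x3AF
Completed: cp=U+03AF (starts at byte 0)
Byte[2]=C4: 2-byte lead, need 1 cont bytes. acc=0x4
Byte[3]=AA: continuation. acc=(acc<<6)|0x2A=0x12A
Completed: cp=U+012A (starts at byte 2)
Byte[4]=45: 1-byte ASCII. cp=U+0045
Byte[5]=EB: 3-byte lead, need 2 cont bytes. acc=0xB
Byte[6]=89: continuation. acc=(acc<<6)|0x09=0x2C9
Byte[7]=94: continuation. acc=(acc<<6)|0x14=0xB254
Completed: cp=U+B254 (starts at byte 5)
Byte[8]=EA: 3-byte lead, need 2 cont bytes. acc=0xA
Byte[9]=B8: continuation. acc=(acc<<6)|0x38=0x2B8
Byte[10]=AA: continuation. acc=(acc<<6)|0x2A=0xAE2A
Completed: cp=U+AE2A (starts at byte 8)
Byte[11]=54: 1-byte ASCII. cp=U+0054
Byte[12]=56: 1-byte ASCII. cp=U+0056

Answer: 0 2 4 5 8 11 12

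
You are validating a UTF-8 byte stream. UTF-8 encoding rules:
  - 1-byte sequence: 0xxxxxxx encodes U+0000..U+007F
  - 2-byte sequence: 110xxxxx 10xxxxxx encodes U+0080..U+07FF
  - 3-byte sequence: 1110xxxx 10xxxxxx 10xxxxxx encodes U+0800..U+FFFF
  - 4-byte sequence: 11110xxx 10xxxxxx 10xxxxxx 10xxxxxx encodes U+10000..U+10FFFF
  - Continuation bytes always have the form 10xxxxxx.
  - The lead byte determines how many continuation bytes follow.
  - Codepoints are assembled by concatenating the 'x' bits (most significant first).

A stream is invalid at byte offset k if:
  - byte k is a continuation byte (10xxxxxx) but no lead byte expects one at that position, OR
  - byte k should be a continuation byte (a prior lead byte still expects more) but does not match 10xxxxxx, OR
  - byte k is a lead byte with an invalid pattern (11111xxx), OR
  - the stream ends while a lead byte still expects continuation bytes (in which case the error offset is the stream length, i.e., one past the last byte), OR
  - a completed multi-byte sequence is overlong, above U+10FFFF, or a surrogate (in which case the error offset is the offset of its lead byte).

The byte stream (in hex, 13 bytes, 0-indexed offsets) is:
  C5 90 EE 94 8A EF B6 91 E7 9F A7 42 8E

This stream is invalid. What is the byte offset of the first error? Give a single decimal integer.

Answer: 12

Derivation:
Byte[0]=C5: 2-byte lead, need 1 cont bytes. acc=0x5
Byte[1]=90: continuation. acc=(acc<<6)|0x10=0x150
Completed: cp=U+0150 (starts at byte 0)
Byte[2]=EE: 3-byte lead, need 2 cont bytes. acc=0xE
Byte[3]=94: continuation. acc=(acc<<6)|0x14=0x394
Byte[4]=8A: continuation. acc=(acc<<6)|0x0A=0xE50A
Completed: cp=U+E50A (starts at byte 2)
Byte[5]=EF: 3-byte lead, need 2 cont bytes. acc=0xF
Byte[6]=B6: continuation. acc=(acc<<6)|0x36=0x3F6
Byte[7]=91: continuation. acc=(acc<<6)|0x11=0xFD91
Completed: cp=U+FD91 (starts at byte 5)
Byte[8]=E7: 3-byte lead, need 2 cont bytes. acc=0x7
Byte[9]=9F: continuation. acc=(acc<<6)|0x1F=0x1DF
Byte[10]=A7: continuation. acc=(acc<<6)|0x27=0x77E7
Completed: cp=U+77E7 (starts at byte 8)
Byte[11]=42: 1-byte ASCII. cp=U+0042
Byte[12]=8E: INVALID lead byte (not 0xxx/110x/1110/11110)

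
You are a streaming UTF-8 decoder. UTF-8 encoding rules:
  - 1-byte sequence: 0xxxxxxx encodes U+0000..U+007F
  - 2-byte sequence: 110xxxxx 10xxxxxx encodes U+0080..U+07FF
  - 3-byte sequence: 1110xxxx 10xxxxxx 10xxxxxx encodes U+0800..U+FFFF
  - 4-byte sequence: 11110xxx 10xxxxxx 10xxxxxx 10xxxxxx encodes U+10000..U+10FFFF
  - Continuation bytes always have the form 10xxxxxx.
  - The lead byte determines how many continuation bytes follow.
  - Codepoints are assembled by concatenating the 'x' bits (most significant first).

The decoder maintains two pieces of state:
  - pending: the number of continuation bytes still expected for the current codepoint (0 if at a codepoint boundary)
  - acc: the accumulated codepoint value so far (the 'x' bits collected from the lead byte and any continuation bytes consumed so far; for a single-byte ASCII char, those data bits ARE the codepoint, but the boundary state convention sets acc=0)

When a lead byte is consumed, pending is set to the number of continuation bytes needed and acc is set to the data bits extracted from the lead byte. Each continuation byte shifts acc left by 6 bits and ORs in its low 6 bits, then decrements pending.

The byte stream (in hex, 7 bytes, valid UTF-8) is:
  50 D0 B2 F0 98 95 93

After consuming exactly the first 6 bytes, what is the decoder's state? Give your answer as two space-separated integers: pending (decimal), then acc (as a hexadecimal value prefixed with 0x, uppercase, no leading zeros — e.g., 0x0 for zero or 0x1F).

Byte[0]=50: 1-byte. pending=0, acc=0x0
Byte[1]=D0: 2-byte lead. pending=1, acc=0x10
Byte[2]=B2: continuation. acc=(acc<<6)|0x32=0x432, pending=0
Byte[3]=F0: 4-byte lead. pending=3, acc=0x0
Byte[4]=98: continuation. acc=(acc<<6)|0x18=0x18, pending=2
Byte[5]=95: continuation. acc=(acc<<6)|0x15=0x615, pending=1

Answer: 1 0x615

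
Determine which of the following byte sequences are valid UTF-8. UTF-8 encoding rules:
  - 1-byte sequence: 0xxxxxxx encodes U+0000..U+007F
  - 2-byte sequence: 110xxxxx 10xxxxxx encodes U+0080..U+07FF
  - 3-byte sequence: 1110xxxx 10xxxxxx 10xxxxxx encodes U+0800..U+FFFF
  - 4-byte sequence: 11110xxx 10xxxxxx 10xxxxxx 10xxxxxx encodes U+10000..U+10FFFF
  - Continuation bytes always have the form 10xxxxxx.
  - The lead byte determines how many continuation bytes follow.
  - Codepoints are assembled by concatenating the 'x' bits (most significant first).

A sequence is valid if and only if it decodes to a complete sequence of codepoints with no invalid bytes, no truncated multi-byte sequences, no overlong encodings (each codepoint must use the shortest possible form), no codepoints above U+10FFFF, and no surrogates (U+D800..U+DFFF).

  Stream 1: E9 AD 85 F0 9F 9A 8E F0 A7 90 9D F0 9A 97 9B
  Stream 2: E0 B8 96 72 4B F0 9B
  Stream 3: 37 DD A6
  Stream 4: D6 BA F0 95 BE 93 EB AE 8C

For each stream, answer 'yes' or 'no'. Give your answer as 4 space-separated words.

Answer: yes no yes yes

Derivation:
Stream 1: decodes cleanly. VALID
Stream 2: error at byte offset 7. INVALID
Stream 3: decodes cleanly. VALID
Stream 4: decodes cleanly. VALID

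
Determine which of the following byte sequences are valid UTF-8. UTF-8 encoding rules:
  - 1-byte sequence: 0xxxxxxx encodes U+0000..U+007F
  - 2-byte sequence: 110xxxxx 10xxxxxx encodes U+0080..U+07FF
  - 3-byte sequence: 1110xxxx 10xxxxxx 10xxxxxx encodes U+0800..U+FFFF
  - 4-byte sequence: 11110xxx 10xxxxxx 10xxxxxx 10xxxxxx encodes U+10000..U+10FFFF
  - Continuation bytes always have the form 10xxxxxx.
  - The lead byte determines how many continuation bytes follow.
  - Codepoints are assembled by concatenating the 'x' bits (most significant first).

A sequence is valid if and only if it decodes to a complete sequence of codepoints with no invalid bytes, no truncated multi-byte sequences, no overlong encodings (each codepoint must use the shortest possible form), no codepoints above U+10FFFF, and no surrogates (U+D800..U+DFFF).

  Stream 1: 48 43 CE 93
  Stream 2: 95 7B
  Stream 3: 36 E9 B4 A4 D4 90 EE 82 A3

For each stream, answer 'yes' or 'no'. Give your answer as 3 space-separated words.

Answer: yes no yes

Derivation:
Stream 1: decodes cleanly. VALID
Stream 2: error at byte offset 0. INVALID
Stream 3: decodes cleanly. VALID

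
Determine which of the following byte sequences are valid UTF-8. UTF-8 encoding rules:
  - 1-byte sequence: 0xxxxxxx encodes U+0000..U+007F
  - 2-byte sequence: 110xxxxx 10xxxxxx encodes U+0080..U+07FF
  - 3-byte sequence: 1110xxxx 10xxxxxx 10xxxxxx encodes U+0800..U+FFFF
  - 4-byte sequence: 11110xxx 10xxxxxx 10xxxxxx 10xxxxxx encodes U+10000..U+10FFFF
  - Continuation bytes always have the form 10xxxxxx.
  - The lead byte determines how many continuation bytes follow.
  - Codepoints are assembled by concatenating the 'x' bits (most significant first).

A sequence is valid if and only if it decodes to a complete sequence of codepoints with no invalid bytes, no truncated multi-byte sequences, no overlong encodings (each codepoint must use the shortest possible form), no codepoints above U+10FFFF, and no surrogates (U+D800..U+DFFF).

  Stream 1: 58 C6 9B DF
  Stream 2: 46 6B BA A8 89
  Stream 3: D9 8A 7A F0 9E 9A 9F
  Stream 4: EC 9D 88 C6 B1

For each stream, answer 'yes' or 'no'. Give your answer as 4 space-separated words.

Answer: no no yes yes

Derivation:
Stream 1: error at byte offset 4. INVALID
Stream 2: error at byte offset 2. INVALID
Stream 3: decodes cleanly. VALID
Stream 4: decodes cleanly. VALID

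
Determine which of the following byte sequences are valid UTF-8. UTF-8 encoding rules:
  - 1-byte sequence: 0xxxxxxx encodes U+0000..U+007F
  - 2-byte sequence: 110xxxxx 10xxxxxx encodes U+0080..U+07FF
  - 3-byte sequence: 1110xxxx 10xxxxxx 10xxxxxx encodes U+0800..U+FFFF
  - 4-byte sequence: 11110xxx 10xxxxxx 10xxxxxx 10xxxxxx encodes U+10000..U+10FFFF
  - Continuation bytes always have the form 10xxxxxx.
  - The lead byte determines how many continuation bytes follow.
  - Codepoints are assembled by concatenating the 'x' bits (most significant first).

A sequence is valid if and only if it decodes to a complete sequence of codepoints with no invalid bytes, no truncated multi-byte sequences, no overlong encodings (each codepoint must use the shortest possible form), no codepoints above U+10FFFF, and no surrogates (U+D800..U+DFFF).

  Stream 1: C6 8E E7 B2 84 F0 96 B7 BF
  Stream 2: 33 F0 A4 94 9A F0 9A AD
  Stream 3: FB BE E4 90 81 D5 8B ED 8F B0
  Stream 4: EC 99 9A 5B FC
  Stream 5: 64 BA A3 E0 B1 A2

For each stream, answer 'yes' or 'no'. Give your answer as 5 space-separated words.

Stream 1: decodes cleanly. VALID
Stream 2: error at byte offset 8. INVALID
Stream 3: error at byte offset 0. INVALID
Stream 4: error at byte offset 4. INVALID
Stream 5: error at byte offset 1. INVALID

Answer: yes no no no no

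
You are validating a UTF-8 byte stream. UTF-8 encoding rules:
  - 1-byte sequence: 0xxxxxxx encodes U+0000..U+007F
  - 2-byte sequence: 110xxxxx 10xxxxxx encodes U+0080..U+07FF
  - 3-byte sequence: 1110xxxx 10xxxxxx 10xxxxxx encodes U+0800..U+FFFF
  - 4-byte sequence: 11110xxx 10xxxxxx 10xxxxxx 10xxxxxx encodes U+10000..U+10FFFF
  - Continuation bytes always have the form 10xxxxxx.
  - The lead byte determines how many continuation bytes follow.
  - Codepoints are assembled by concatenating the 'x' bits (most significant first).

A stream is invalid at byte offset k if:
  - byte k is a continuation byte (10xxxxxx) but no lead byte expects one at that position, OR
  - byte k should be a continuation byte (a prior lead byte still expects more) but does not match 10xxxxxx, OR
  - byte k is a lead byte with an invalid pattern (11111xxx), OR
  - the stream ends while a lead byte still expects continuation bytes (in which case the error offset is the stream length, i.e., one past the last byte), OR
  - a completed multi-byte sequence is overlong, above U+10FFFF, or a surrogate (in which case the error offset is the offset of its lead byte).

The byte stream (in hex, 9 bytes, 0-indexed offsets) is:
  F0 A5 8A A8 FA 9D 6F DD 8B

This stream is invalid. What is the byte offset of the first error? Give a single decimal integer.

Answer: 4

Derivation:
Byte[0]=F0: 4-byte lead, need 3 cont bytes. acc=0x0
Byte[1]=A5: continuation. acc=(acc<<6)|0x25=0x25
Byte[2]=8A: continuation. acc=(acc<<6)|0x0A=0x94A
Byte[3]=A8: continuation. acc=(acc<<6)|0x28=0x252A8
Completed: cp=U+252A8 (starts at byte 0)
Byte[4]=FA: INVALID lead byte (not 0xxx/110x/1110/11110)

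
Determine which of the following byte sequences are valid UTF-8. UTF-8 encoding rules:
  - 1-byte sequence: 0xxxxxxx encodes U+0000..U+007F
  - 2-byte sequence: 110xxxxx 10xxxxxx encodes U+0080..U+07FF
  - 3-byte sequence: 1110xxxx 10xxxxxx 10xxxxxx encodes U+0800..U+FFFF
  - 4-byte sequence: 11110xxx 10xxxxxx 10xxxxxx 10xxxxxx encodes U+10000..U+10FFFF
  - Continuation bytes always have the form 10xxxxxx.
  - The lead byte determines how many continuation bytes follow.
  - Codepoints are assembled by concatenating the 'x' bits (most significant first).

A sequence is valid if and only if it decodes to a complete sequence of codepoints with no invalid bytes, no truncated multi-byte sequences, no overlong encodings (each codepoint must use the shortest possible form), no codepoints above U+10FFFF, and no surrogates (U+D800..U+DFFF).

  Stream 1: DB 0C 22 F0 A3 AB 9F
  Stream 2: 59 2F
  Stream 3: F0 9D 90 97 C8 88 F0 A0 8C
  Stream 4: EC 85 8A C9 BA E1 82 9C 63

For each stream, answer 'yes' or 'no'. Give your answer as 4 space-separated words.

Answer: no yes no yes

Derivation:
Stream 1: error at byte offset 1. INVALID
Stream 2: decodes cleanly. VALID
Stream 3: error at byte offset 9. INVALID
Stream 4: decodes cleanly. VALID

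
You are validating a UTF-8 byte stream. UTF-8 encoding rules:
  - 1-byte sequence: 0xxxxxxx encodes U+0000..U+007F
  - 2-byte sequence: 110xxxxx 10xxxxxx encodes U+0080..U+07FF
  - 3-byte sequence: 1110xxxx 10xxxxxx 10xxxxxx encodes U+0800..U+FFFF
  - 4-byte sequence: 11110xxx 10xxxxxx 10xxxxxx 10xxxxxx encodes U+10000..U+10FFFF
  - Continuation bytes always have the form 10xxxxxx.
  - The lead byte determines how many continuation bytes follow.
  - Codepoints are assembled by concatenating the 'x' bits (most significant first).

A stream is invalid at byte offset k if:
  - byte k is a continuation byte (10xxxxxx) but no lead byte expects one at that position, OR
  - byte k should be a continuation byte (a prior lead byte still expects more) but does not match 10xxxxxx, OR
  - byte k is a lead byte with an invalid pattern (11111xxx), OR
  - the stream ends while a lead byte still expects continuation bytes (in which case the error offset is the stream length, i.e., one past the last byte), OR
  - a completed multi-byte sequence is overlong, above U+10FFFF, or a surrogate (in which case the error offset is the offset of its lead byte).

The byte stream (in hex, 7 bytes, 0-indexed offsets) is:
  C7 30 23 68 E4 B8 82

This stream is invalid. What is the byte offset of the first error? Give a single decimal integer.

Byte[0]=C7: 2-byte lead, need 1 cont bytes. acc=0x7
Byte[1]=30: expected 10xxxxxx continuation. INVALID

Answer: 1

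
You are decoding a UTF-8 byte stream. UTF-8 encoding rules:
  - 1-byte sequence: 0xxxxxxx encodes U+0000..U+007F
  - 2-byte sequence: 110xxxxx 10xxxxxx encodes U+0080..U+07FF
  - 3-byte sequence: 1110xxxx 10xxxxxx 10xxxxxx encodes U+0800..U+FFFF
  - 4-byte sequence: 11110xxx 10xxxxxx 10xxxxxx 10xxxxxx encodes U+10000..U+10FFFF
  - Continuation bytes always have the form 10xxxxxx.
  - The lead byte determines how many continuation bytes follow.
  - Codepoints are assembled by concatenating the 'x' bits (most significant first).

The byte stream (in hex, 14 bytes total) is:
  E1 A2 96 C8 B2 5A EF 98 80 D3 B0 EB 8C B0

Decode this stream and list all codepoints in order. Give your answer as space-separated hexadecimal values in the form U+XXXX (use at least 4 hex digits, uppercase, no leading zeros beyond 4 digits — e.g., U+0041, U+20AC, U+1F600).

Byte[0]=E1: 3-byte lead, need 2 cont bytes. acc=0x1
Byte[1]=A2: continuation. acc=(acc<<6)|0x22=0x62
Byte[2]=96: continuation. acc=(acc<<6)|0x16=0x1896
Completed: cp=U+1896 (starts at byte 0)
Byte[3]=C8: 2-byte lead, need 1 cont bytes. acc=0x8
Byte[4]=B2: continuation. acc=(acc<<6)|0x32=0x232
Completed: cp=U+0232 (starts at byte 3)
Byte[5]=5A: 1-byte ASCII. cp=U+005A
Byte[6]=EF: 3-byte lead, need 2 cont bytes. acc=0xF
Byte[7]=98: continuation. acc=(acc<<6)|0x18=0x3D8
Byte[8]=80: continuation. acc=(acc<<6)|0x00=0xF600
Completed: cp=U+F600 (starts at byte 6)
Byte[9]=D3: 2-byte lead, need 1 cont bytes. acc=0x13
Byte[10]=B0: continuation. acc=(acc<<6)|0x30=0x4F0
Completed: cp=U+04F0 (starts at byte 9)
Byte[11]=EB: 3-byte lead, need 2 cont bytes. acc=0xB
Byte[12]=8C: continuation. acc=(acc<<6)|0x0C=0x2CC
Byte[13]=B0: continuation. acc=(acc<<6)|0x30=0xB330
Completed: cp=U+B330 (starts at byte 11)

Answer: U+1896 U+0232 U+005A U+F600 U+04F0 U+B330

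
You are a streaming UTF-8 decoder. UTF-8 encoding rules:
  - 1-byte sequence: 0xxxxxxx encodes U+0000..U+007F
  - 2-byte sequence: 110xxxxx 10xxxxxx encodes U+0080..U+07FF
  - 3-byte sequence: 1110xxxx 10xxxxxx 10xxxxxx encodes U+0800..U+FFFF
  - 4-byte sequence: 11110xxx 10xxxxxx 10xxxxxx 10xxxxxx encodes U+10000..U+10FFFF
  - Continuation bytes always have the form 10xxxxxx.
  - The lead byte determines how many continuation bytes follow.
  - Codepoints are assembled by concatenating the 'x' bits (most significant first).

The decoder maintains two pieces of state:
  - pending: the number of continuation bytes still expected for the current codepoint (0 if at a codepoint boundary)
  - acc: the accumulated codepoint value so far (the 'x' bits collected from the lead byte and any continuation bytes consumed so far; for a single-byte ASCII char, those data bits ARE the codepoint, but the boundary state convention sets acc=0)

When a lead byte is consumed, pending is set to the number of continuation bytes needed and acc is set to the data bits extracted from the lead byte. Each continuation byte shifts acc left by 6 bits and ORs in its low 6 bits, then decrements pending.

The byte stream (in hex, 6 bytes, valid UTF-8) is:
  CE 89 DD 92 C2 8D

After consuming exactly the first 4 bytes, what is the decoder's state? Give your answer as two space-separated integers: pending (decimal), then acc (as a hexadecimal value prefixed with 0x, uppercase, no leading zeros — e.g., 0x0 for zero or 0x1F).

Byte[0]=CE: 2-byte lead. pending=1, acc=0xE
Byte[1]=89: continuation. acc=(acc<<6)|0x09=0x389, pending=0
Byte[2]=DD: 2-byte lead. pending=1, acc=0x1D
Byte[3]=92: continuation. acc=(acc<<6)|0x12=0x752, pending=0

Answer: 0 0x752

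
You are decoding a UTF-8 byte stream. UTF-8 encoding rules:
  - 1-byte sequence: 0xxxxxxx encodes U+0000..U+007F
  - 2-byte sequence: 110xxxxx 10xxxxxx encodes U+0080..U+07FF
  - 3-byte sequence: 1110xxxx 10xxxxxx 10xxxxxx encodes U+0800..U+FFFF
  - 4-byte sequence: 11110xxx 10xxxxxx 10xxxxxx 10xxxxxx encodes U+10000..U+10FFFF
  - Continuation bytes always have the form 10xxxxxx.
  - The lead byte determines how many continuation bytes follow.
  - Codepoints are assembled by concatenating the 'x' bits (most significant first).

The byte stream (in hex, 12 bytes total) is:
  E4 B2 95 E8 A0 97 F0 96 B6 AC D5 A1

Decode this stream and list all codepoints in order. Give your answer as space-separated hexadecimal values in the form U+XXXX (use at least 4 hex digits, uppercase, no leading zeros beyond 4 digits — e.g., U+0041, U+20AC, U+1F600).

Byte[0]=E4: 3-byte lead, need 2 cont bytes. acc=0x4
Byte[1]=B2: continuation. acc=(acc<<6)|0x32=0x132
Byte[2]=95: continuation. acc=(acc<<6)|0x15=0x4C95
Completed: cp=U+4C95 (starts at byte 0)
Byte[3]=E8: 3-byte lead, need 2 cont bytes. acc=0x8
Byte[4]=A0: continuation. acc=(acc<<6)|0x20=0x220
Byte[5]=97: continuation. acc=(acc<<6)|0x17=0x8817
Completed: cp=U+8817 (starts at byte 3)
Byte[6]=F0: 4-byte lead, need 3 cont bytes. acc=0x0
Byte[7]=96: continuation. acc=(acc<<6)|0x16=0x16
Byte[8]=B6: continuation. acc=(acc<<6)|0x36=0x5B6
Byte[9]=AC: continuation. acc=(acc<<6)|0x2C=0x16DAC
Completed: cp=U+16DAC (starts at byte 6)
Byte[10]=D5: 2-byte lead, need 1 cont bytes. acc=0x15
Byte[11]=A1: continuation. acc=(acc<<6)|0x21=0x561
Completed: cp=U+0561 (starts at byte 10)

Answer: U+4C95 U+8817 U+16DAC U+0561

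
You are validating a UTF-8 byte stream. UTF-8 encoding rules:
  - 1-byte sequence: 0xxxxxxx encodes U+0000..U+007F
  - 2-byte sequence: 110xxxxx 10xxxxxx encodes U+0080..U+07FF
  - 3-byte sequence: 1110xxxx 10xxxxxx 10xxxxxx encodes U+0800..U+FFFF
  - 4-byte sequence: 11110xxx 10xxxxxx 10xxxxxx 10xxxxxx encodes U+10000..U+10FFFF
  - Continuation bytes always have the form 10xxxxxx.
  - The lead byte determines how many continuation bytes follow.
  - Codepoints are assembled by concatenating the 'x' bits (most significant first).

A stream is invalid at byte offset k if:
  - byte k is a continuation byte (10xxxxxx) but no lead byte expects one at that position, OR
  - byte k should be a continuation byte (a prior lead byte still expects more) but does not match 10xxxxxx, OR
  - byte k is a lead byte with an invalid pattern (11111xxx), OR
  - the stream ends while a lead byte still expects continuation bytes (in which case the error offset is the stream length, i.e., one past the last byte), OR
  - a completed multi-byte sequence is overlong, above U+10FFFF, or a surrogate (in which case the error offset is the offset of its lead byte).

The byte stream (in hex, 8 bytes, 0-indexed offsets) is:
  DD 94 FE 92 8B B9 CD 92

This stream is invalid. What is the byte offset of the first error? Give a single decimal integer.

Byte[0]=DD: 2-byte lead, need 1 cont bytes. acc=0x1D
Byte[1]=94: continuation. acc=(acc<<6)|0x14=0x754
Completed: cp=U+0754 (starts at byte 0)
Byte[2]=FE: INVALID lead byte (not 0xxx/110x/1110/11110)

Answer: 2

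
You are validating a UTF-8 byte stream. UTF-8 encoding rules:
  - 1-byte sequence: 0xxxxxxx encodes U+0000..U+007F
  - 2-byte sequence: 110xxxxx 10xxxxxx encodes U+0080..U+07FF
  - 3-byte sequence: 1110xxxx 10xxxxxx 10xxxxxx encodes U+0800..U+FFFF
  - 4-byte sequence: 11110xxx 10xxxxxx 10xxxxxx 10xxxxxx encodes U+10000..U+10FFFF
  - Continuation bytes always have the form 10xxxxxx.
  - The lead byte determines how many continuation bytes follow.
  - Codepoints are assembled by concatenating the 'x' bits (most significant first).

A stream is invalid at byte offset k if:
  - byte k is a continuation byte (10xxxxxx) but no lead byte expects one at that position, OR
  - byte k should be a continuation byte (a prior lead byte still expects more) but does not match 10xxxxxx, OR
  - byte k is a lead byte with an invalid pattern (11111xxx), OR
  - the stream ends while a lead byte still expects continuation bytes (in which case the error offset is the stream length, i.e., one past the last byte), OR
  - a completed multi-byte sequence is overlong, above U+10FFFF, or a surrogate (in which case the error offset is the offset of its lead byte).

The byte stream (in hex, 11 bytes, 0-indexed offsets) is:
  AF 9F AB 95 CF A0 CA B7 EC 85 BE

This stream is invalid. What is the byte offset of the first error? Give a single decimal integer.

Byte[0]=AF: INVALID lead byte (not 0xxx/110x/1110/11110)

Answer: 0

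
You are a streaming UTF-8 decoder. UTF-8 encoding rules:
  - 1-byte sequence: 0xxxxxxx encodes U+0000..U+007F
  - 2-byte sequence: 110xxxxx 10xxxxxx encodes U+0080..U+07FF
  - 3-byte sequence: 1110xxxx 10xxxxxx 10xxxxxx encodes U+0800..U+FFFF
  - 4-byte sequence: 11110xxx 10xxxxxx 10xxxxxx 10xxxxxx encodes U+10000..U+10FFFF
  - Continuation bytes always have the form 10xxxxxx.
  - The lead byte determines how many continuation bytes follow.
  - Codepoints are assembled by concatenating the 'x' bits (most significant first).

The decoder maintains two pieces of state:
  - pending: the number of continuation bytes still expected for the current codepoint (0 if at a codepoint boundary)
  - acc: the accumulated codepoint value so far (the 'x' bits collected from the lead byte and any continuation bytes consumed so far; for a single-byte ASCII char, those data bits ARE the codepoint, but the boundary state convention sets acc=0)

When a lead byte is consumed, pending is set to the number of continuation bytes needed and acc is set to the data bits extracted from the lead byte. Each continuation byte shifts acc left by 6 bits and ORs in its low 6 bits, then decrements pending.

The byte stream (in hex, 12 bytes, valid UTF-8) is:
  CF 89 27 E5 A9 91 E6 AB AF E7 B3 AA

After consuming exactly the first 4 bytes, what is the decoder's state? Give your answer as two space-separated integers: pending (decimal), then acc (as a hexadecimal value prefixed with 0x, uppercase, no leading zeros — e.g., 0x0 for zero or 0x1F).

Answer: 2 0x5

Derivation:
Byte[0]=CF: 2-byte lead. pending=1, acc=0xF
Byte[1]=89: continuation. acc=(acc<<6)|0x09=0x3C9, pending=0
Byte[2]=27: 1-byte. pending=0, acc=0x0
Byte[3]=E5: 3-byte lead. pending=2, acc=0x5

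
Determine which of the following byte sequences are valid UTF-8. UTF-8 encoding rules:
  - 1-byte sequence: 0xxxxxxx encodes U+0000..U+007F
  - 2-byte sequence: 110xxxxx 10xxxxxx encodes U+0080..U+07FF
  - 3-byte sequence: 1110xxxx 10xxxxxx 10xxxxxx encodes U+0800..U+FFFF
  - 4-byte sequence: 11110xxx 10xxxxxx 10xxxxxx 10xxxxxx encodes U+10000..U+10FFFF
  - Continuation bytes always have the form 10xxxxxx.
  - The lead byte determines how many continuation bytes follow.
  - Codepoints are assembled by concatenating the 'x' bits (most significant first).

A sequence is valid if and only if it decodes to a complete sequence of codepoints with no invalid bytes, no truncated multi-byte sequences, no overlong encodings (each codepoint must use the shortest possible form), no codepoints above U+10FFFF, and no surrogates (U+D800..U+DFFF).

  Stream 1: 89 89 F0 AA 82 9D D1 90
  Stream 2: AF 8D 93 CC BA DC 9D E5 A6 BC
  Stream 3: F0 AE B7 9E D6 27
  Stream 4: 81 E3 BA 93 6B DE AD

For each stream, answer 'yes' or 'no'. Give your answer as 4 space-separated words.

Stream 1: error at byte offset 0. INVALID
Stream 2: error at byte offset 0. INVALID
Stream 3: error at byte offset 5. INVALID
Stream 4: error at byte offset 0. INVALID

Answer: no no no no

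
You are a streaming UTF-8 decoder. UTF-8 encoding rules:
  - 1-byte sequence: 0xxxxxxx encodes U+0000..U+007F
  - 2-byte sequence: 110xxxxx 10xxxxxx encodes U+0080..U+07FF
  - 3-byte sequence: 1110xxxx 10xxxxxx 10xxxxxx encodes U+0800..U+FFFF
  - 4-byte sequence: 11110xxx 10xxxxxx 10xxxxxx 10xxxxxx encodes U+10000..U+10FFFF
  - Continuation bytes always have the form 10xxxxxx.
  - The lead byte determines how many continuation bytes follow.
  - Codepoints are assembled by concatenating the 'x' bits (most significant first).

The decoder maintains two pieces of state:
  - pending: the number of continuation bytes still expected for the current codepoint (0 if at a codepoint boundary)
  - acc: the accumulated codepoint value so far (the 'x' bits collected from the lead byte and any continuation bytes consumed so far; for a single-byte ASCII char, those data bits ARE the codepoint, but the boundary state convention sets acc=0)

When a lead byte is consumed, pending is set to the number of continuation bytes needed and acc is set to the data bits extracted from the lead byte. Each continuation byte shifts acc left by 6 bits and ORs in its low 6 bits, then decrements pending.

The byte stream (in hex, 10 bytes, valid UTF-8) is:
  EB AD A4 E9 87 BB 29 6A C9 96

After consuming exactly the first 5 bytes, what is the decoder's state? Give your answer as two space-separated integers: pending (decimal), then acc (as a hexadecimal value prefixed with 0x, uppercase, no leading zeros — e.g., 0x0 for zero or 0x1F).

Byte[0]=EB: 3-byte lead. pending=2, acc=0xB
Byte[1]=AD: continuation. acc=(acc<<6)|0x2D=0x2ED, pending=1
Byte[2]=A4: continuation. acc=(acc<<6)|0x24=0xBB64, pending=0
Byte[3]=E9: 3-byte lead. pending=2, acc=0x9
Byte[4]=87: continuation. acc=(acc<<6)|0x07=0x247, pending=1

Answer: 1 0x247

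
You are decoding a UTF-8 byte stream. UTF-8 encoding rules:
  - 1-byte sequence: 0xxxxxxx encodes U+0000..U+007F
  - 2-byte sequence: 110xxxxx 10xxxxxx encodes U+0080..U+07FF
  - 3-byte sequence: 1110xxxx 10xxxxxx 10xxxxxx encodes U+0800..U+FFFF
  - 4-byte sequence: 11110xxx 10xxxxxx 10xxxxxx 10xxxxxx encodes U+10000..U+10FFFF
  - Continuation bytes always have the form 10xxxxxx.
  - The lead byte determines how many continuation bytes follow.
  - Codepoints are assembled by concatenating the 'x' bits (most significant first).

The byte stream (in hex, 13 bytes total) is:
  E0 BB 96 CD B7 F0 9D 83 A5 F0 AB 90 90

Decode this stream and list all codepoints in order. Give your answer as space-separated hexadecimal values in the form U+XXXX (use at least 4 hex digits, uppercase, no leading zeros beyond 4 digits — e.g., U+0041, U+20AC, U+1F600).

Answer: U+0ED6 U+0377 U+1D0E5 U+2B410

Derivation:
Byte[0]=E0: 3-byte lead, need 2 cont bytes. acc=0x0
Byte[1]=BB: continuation. acc=(acc<<6)|0x3B=0x3B
Byte[2]=96: continuation. acc=(acc<<6)|0x16=0xED6
Completed: cp=U+0ED6 (starts at byte 0)
Byte[3]=CD: 2-byte lead, need 1 cont bytes. acc=0xD
Byte[4]=B7: continuation. acc=(acc<<6)|0x37=0x377
Completed: cp=U+0377 (starts at byte 3)
Byte[5]=F0: 4-byte lead, need 3 cont bytes. acc=0x0
Byte[6]=9D: continuation. acc=(acc<<6)|0x1D=0x1D
Byte[7]=83: continuation. acc=(acc<<6)|0x03=0x743
Byte[8]=A5: continuation. acc=(acc<<6)|0x25=0x1D0E5
Completed: cp=U+1D0E5 (starts at byte 5)
Byte[9]=F0: 4-byte lead, need 3 cont bytes. acc=0x0
Byte[10]=AB: continuation. acc=(acc<<6)|0x2B=0x2B
Byte[11]=90: continuation. acc=(acc<<6)|0x10=0xAD0
Byte[12]=90: continuation. acc=(acc<<6)|0x10=0x2B410
Completed: cp=U+2B410 (starts at byte 9)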